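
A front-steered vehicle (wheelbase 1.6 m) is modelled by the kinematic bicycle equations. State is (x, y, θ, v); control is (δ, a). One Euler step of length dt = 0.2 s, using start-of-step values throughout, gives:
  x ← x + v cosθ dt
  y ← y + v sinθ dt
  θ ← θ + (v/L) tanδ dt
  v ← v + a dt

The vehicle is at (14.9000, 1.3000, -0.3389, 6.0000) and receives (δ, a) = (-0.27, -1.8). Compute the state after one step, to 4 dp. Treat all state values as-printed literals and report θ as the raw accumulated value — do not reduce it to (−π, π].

x' = 14.9000 + 6.0000·cos(-0.3389)·0.2 = 16.0317
y' = 1.3000 + 6.0000·sin(-0.3389)·0.2 = 0.9011
θ' = -0.3389 + (6.0000/1.6)·tan(-0.27)·0.2 = -0.5465
v' = 6.0000 − 1.8000·0.2 = 5.6400

(16.0317, 0.9011, -0.5465, 5.6400)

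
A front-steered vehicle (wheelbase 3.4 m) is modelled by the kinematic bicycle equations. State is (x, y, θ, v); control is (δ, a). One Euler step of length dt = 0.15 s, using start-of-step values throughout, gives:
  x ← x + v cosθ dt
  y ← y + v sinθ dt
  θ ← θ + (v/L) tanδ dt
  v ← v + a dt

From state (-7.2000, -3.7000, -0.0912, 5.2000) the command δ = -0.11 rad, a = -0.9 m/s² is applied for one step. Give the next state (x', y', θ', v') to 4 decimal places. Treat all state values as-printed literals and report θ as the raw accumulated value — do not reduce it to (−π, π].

x' = -7.2000 + 5.2000·cos(-0.0912)·0.15 = -6.4232
y' = -3.7000 + 5.2000·sin(-0.0912)·0.15 = -3.7710
θ' = -0.0912 + (5.2000/3.4)·tan(-0.11)·0.15 = -0.1165
v' = 5.2000 − 0.9000·0.15 = 5.0650

(-6.4232, -3.7710, -0.1165, 5.0650)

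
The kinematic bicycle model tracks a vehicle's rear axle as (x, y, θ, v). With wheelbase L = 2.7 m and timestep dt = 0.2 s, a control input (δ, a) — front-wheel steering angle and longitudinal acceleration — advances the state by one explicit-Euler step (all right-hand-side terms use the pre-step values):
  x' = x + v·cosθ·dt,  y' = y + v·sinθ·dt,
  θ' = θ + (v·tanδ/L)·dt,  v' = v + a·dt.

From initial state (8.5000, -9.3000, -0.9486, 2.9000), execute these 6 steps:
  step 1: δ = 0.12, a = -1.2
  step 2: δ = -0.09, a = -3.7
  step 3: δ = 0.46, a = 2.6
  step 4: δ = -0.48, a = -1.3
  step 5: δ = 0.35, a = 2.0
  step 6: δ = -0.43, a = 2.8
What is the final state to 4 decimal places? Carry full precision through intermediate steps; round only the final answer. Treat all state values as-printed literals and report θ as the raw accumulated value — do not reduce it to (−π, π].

after step 1 (δ=0.12, a=-1.2): (8.838036, -9.771308, -0.922698, 2.660000)
after step 2 (δ=-0.09, a=-3.7): (9.159190, -10.195436, -0.940479, 1.920000)
after step 3 (δ=0.46, a=2.6): (9.385520, -10.505647, -0.870015, 2.440000)
after step 4 (δ=-0.48, a=-1.3): (9.700189, -10.878644, -0.964111, 2.180000)
after step 5 (δ=0.35, a=2.0): (9.948774, -11.236837, -0.905166, 2.580000)
after step 6 (δ=-0.43, a=2.8): (10.267432, -11.642685, -0.992813, 3.140000)

(10.2674, -11.6427, -0.9928, 3.1400)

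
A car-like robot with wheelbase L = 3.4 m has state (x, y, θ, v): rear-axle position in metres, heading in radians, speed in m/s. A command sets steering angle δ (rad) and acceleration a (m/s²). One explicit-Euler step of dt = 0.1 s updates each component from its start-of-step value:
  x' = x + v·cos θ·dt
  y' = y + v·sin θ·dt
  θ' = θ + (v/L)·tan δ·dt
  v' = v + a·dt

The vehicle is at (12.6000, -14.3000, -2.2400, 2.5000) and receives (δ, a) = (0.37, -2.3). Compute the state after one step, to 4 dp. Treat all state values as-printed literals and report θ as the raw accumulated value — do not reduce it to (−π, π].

(12.4449, -14.4961, -2.2115, 2.2700)

x' = 12.6000 + 2.5000·cos(-2.2400)·0.1 = 12.4449
y' = -14.3000 + 2.5000·sin(-2.2400)·0.1 = -14.4961
θ' = -2.2400 + (2.5000/3.4)·tan(0.37)·0.1 = -2.2115
v' = 2.5000 − 2.3000·0.1 = 2.2700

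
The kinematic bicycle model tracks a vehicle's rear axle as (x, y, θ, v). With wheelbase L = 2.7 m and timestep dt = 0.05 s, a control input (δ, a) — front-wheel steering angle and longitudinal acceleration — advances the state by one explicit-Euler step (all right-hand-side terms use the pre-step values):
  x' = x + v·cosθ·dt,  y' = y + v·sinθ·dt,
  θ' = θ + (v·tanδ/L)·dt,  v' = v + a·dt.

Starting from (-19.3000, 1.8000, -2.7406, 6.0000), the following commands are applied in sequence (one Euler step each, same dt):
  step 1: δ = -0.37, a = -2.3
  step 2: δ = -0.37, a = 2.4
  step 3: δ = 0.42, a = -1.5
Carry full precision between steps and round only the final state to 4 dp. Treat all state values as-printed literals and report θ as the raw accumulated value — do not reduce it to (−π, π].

(-20.1372, 1.4866, -2.7763, 5.9300)

after step 1 (δ=-0.37, a=-2.3): (-19.576202, 1.682900, -2.783696, 5.885000)
after step 2 (δ=-0.37, a=2.4): (-19.851807, 1.579823, -2.825966, 6.005000)
after step 3 (δ=0.42, a=-1.5): (-20.137225, 1.486622, -2.776305, 5.930000)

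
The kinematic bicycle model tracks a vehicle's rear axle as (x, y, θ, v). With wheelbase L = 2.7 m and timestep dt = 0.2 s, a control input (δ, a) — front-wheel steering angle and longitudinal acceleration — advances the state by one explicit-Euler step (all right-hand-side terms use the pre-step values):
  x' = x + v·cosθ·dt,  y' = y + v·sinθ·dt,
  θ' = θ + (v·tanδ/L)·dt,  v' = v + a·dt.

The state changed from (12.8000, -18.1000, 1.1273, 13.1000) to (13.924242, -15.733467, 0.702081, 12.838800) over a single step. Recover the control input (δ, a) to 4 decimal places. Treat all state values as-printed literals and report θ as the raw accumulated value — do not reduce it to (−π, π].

δ = -0.4130, a = -1.3060

a = (v'−v)/dt = (-0.261200)/0.2 = -1.3060
Δθ = θ'−θ = -0.425219;  (v·dt/L) = 13.1000·0.2/2.7 = 0.970370
tan δ = Δθ·L/(v·dt) = -0.438203  →  δ = -0.4130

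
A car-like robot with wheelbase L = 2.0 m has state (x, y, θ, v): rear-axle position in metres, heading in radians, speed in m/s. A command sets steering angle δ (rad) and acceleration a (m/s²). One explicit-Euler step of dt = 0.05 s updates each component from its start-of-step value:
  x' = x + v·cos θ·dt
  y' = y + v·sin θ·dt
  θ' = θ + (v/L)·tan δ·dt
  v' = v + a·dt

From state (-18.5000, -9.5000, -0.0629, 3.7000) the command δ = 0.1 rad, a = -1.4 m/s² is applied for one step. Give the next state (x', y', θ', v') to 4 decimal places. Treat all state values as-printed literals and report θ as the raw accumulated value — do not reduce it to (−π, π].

x' = -18.5000 + 3.7000·cos(-0.0629)·0.05 = -18.3154
y' = -9.5000 + 3.7000·sin(-0.0629)·0.05 = -9.5116
θ' = -0.0629 + (3.7000/2.0)·tan(0.1)·0.05 = -0.0536
v' = 3.7000 − 1.4000·0.05 = 3.6300

(-18.3154, -9.5116, -0.0536, 3.6300)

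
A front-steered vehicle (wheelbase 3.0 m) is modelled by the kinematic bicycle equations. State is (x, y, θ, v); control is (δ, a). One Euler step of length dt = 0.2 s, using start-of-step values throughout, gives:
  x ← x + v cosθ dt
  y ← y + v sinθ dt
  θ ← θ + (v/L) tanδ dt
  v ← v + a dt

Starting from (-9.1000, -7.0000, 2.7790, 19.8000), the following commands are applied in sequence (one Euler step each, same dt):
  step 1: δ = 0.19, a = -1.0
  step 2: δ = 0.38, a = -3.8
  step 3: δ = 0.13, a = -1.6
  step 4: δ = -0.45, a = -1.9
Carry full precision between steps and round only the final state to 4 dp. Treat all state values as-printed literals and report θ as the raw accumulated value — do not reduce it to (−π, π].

after step 1 (δ=0.19, a=-1.0): (-12.802522, -5.595390, 3.032862, 19.600000)
after step 2 (δ=0.38, a=-3.8): (-16.699373, -5.170006, 3.554761, 18.840000)
after step 3 (δ=0.13, a=-1.6): (-20.150308, -6.682909, 3.718968, 18.520000)
after step 4 (δ=-0.45, a=-1.9): (-23.253883, -8.704649, 3.122556, 18.140000)

(-23.2539, -8.7046, 3.1226, 18.1400)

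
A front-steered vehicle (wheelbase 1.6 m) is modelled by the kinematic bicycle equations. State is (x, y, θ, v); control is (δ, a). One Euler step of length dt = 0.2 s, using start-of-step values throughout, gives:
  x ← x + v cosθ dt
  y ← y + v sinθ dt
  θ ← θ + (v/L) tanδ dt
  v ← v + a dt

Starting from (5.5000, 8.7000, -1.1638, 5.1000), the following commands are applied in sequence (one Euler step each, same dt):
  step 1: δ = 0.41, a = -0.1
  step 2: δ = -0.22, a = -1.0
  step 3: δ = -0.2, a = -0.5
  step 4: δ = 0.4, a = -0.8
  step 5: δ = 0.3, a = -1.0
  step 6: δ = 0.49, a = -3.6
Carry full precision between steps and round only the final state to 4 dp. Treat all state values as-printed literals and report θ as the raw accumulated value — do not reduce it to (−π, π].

after step 1 (δ=0.41, a=-0.1): (5.903770, 7.763320, -0.886723, 5.080000)
after step 2 (δ=-0.22, a=-1.0): (6.545837, 6.975915, -1.028721, 4.880000)
after step 3 (δ=-0.2, a=-0.5): (7.049370, 6.139834, -1.152374, 4.780000)
after step 4 (δ=0.4, a=-0.8): (7.437811, 5.266308, -0.899755, 4.620000)
after step 5 (δ=0.3, a=-1.0): (8.012356, 4.542654, -0.721113, 4.420000)
after step 6 (δ=0.49, a=-3.6): (8.676303, 3.959018, -0.426416, 3.700000)

(8.6763, 3.9590, -0.4264, 3.7000)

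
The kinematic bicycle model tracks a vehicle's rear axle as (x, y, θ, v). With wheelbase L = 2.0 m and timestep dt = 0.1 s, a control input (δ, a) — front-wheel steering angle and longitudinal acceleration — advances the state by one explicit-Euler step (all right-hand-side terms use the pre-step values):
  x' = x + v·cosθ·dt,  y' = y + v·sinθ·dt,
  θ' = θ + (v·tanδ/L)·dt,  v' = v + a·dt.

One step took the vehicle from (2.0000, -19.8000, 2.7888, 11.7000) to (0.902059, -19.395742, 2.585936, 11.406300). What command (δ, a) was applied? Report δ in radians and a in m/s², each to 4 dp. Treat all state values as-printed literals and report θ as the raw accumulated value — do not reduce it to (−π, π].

a = (v'−v)/dt = (-0.293700)/0.1 = -2.9370
Δθ = θ'−θ = -0.202864;  (v·dt/L) = 11.7000·0.1/2.0 = 0.585000
tan δ = Δθ·L/(v·dt) = -0.346776  →  δ = -0.3338

δ = -0.3338, a = -2.9370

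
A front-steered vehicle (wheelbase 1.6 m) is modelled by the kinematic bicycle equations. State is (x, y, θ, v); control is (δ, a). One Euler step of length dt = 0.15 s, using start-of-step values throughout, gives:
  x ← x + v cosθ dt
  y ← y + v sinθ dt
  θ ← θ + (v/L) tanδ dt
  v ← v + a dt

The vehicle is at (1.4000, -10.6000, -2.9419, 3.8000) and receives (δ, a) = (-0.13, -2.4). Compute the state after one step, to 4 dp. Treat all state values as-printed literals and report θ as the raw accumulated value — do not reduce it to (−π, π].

x' = 1.4000 + 3.8000·cos(-2.9419)·0.15 = 0.8413
y' = -10.6000 + 3.8000·sin(-2.9419)·0.15 = -10.7131
θ' = -2.9419 + (3.8000/1.6)·tan(-0.13)·0.15 = -2.9885
v' = 3.8000 − 2.4000·0.15 = 3.4400

(0.8413, -10.7131, -2.9885, 3.4400)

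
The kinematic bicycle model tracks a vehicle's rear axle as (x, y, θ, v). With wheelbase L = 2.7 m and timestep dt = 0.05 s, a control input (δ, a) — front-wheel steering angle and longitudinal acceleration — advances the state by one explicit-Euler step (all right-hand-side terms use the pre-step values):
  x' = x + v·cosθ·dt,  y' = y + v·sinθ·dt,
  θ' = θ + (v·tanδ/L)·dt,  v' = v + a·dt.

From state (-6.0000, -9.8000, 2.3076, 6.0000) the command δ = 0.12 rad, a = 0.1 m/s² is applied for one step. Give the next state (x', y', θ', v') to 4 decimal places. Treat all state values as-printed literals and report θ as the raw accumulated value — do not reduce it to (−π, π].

x' = -6.0000 + 6.0000·cos(2.3076)·0.05 = -6.2016
y' = -9.8000 + 6.0000·sin(2.3076)·0.05 = -9.5778
θ' = 2.3076 + (6.0000/2.7)·tan(0.12)·0.05 = 2.3210
v' = 6.0000 + 0.1000·0.05 = 6.0050

(-6.2016, -9.5778, 2.3210, 6.0050)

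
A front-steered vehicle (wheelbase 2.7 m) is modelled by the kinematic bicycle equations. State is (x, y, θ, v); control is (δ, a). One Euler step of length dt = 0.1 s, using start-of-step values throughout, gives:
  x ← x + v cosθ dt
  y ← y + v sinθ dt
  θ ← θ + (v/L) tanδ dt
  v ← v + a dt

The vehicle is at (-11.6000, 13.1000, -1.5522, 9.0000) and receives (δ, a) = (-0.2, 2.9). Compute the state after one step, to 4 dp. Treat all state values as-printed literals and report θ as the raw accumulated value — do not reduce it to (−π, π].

(-11.5833, 12.2002, -1.6198, 9.2900)

x' = -11.6000 + 9.0000·cos(-1.5522)·0.1 = -11.5833
y' = 13.1000 + 9.0000·sin(-1.5522)·0.1 = 12.2002
θ' = -1.5522 + (9.0000/2.7)·tan(-0.2)·0.1 = -1.6198
v' = 9.0000 + 2.9000·0.1 = 9.2900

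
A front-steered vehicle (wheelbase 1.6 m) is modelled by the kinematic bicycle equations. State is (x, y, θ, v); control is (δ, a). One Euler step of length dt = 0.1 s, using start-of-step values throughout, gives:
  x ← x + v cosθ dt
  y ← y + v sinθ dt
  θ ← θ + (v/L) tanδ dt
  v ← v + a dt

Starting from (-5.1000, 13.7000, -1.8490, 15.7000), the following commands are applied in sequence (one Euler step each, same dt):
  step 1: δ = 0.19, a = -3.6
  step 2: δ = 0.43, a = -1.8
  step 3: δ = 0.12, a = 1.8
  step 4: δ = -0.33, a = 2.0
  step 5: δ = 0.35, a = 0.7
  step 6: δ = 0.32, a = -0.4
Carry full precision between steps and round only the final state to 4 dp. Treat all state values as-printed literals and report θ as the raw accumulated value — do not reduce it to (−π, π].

(-3.5147, 4.9505, -0.7569, 15.5700)

after step 1 (δ=0.19, a=-3.6): (-5.531167, 12.190366, -1.660286, 15.340000)
after step 2 (δ=0.43, a=-1.8): (-5.668262, 10.662504, -1.220583, 15.160000)
after step 3 (δ=0.12, a=1.8): (-5.148125, 9.238526, -1.106334, 15.340000)
after step 4 (δ=-0.33, a=2.0): (-4.460982, 7.867034, -1.434730, 15.540000)
after step 5 (δ=0.35, a=0.7): (-4.250187, 6.327397, -1.080196, 15.610000)
after step 6 (δ=0.32, a=-0.4): (-3.514714, 4.950517, -0.756884, 15.570000)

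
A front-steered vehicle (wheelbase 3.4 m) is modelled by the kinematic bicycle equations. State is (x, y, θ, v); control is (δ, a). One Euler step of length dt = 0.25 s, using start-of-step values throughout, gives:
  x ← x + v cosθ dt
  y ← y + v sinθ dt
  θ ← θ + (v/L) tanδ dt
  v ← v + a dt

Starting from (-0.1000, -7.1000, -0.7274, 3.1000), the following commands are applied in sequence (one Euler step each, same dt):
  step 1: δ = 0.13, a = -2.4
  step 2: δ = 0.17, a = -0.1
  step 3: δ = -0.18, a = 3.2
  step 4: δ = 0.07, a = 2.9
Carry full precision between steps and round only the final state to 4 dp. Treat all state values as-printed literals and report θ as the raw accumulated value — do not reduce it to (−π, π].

(2.0710, -8.9260, -0.6823, 4.0000)

after step 1 (δ=0.13, a=-2.4): (0.478852, -7.615321, -0.697600, 2.500000)
after step 2 (δ=0.17, a=-0.1): (0.957843, -8.016808, -0.666045, 2.475000)
after step 3 (δ=-0.18, a=3.2): (1.444349, -8.399122, -0.699161, 3.275000)
after step 4 (δ=0.07, a=2.9): (2.071006, -8.926050, -0.682277, 4.000000)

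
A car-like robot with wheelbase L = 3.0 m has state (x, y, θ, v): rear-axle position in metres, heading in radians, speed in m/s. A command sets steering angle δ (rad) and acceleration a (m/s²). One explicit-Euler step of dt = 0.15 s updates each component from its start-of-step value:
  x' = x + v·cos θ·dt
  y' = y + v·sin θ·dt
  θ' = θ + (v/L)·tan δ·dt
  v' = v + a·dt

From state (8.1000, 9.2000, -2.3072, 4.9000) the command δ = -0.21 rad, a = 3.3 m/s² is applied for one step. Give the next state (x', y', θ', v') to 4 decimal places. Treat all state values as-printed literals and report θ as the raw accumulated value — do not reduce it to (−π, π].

(7.6064, 8.6554, -2.3594, 5.3950)

x' = 8.1000 + 4.9000·cos(-2.3072)·0.15 = 7.6064
y' = 9.2000 + 4.9000·sin(-2.3072)·0.15 = 8.6554
θ' = -2.3072 + (4.9000/3.0)·tan(-0.21)·0.15 = -2.3594
v' = 4.9000 + 3.3000·0.15 = 5.3950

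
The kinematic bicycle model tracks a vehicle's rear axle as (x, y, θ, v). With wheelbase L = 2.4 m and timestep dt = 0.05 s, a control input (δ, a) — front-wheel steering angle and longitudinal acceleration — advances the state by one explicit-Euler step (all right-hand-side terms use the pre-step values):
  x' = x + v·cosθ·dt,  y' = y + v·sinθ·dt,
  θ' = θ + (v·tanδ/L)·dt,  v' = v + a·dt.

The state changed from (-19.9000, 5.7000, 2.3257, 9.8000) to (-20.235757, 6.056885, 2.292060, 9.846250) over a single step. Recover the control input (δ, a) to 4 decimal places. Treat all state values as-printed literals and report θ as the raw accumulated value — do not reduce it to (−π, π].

a = (v'−v)/dt = (0.046250)/0.05 = 0.9250
Δθ = θ'−θ = -0.033640;  (v·dt/L) = 9.8000·0.05/2.4 = 0.204167
tan δ = Δθ·L/(v·dt) = -0.164767  →  δ = -0.1633

δ = -0.1633, a = 0.9250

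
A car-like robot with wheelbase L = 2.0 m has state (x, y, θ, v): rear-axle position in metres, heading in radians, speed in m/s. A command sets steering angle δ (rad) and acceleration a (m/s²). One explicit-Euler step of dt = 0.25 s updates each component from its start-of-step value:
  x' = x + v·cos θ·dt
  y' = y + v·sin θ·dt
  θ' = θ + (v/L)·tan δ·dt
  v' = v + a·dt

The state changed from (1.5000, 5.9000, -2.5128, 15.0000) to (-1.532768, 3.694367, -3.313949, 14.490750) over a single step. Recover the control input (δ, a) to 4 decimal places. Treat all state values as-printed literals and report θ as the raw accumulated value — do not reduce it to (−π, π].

a = (v'−v)/dt = (-0.509250)/0.25 = -2.0370
Δθ = θ'−θ = -0.801149;  (v·dt/L) = 15.0000·0.25/2.0 = 1.875000
tan δ = Δθ·L/(v·dt) = -0.427279  →  δ = -0.4038

δ = -0.4038, a = -2.0370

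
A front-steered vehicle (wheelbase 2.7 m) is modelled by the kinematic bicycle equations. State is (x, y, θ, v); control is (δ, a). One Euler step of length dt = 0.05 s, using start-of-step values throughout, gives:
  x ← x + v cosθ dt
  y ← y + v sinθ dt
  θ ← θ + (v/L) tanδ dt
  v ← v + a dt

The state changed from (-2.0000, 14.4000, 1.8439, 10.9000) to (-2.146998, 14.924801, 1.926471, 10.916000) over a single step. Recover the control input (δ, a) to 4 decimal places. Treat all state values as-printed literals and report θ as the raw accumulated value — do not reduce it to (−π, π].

a = (v'−v)/dt = (0.016000)/0.05 = 0.3200
Δθ = θ'−θ = 0.082571;  (v·dt/L) = 10.9000·0.05/2.7 = 0.201852
tan δ = Δθ·L/(v·dt) = 0.409067  →  δ = 0.3883

δ = 0.3883, a = 0.3200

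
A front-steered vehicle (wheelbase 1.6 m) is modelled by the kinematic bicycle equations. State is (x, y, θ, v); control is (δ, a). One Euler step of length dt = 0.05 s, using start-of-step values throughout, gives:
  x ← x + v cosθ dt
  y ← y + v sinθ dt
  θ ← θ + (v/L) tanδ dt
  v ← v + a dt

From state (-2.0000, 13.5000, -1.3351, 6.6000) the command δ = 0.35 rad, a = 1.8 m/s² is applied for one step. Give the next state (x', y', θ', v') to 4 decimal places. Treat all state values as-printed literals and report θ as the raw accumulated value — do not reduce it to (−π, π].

x' = -2.0000 + 6.6000·cos(-1.3351)·0.05 = -1.9229
y' = 13.5000 + 6.6000·sin(-1.3351)·0.05 = 13.1791
θ' = -1.3351 + (6.6000/1.6)·tan(0.35)·0.05 = -1.2598
v' = 6.6000 + 1.8000·0.05 = 6.6900

(-1.9229, 13.1791, -1.2598, 6.6900)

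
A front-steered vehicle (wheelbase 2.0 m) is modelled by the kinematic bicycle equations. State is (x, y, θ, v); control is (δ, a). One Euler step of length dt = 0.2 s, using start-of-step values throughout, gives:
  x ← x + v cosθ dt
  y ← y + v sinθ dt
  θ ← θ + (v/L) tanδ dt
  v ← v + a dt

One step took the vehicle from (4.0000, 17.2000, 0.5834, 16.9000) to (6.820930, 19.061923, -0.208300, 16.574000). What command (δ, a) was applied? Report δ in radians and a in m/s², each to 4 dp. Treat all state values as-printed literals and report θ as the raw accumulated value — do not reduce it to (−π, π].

a = (v'−v)/dt = (-0.326000)/0.2 = -1.6300
Δθ = θ'−θ = -0.791700;  (v·dt/L) = 16.9000·0.2/2.0 = 1.690000
tan δ = Δθ·L/(v·dt) = -0.468462  →  δ = -0.4381

δ = -0.4381, a = -1.6300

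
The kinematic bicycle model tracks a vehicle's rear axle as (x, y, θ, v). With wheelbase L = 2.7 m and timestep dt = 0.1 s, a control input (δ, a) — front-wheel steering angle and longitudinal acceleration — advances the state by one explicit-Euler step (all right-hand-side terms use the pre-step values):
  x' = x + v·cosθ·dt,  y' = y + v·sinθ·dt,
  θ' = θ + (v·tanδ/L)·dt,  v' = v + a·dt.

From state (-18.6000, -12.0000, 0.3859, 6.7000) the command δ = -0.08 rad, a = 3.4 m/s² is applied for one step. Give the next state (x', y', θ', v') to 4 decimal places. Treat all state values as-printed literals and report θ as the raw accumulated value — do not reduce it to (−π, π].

x' = -18.6000 + 6.7000·cos(0.3859)·0.1 = -17.9793
y' = -12.0000 + 6.7000·sin(0.3859)·0.1 = -11.7478
θ' = 0.3859 + (6.7000/2.7)·tan(-0.08)·0.1 = 0.3660
v' = 6.7000 + 3.4000·0.1 = 7.0400

(-17.9793, -11.7478, 0.3660, 7.0400)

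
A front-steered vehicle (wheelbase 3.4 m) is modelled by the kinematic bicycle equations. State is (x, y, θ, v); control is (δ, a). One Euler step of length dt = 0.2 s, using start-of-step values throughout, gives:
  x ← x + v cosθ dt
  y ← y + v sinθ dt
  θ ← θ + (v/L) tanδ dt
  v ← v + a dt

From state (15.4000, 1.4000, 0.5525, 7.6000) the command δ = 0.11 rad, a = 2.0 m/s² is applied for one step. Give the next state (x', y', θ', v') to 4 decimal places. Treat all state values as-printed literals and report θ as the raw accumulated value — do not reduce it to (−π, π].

x' = 15.4000 + 7.6000·cos(0.5525)·0.2 = 16.6938
y' = 1.4000 + 7.6000·sin(0.5525)·0.2 = 2.1977
θ' = 0.5525 + (7.6000/3.4)·tan(0.11)·0.2 = 0.6019
v' = 7.6000 + 2.0000·0.2 = 8.0000

(16.6938, 2.1977, 0.6019, 8.0000)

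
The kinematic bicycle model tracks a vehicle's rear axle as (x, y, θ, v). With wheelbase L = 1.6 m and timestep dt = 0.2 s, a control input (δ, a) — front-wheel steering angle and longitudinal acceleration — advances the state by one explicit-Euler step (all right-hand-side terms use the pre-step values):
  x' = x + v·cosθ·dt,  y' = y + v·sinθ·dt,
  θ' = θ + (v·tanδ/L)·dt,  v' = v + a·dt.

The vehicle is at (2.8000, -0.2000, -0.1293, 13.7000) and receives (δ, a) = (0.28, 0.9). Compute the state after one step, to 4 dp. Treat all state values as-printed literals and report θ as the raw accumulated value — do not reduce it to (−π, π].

(5.5171, -0.5533, 0.3631, 13.8800)

x' = 2.8000 + 13.7000·cos(-0.1293)·0.2 = 5.5171
y' = -0.2000 + 13.7000·sin(-0.1293)·0.2 = -0.5533
θ' = -0.1293 + (13.7000/1.6)·tan(0.28)·0.2 = 0.3631
v' = 13.7000 + 0.9000·0.2 = 13.8800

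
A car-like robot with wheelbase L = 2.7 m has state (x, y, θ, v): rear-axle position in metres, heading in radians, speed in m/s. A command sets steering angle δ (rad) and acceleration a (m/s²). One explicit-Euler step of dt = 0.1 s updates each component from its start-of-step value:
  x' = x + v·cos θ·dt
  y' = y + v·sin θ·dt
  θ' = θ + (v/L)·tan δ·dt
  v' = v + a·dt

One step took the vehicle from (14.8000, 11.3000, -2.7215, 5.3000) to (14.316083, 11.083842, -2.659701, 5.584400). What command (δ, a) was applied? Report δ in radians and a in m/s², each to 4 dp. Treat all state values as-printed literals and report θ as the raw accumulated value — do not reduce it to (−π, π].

δ = 0.3050, a = 2.8440

a = (v'−v)/dt = (0.284400)/0.1 = 2.8440
Δθ = θ'−θ = 0.061799;  (v·dt/L) = 5.3000·0.1/2.7 = 0.196296
tan δ = Δθ·L/(v·dt) = 0.314825  →  δ = 0.3050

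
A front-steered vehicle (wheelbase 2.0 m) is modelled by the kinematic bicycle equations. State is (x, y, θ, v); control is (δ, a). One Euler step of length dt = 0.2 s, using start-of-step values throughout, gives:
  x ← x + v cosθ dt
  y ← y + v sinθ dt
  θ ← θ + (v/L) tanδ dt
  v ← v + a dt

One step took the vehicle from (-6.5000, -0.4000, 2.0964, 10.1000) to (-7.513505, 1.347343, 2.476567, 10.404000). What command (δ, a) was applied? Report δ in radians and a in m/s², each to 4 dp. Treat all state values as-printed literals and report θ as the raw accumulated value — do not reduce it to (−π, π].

a = (v'−v)/dt = (0.304000)/0.2 = 1.5200
Δθ = θ'−θ = 0.380167;  (v·dt/L) = 10.1000·0.2/2.0 = 1.010000
tan δ = Δθ·L/(v·dt) = 0.376403  →  δ = 0.3600

δ = 0.3600, a = 1.5200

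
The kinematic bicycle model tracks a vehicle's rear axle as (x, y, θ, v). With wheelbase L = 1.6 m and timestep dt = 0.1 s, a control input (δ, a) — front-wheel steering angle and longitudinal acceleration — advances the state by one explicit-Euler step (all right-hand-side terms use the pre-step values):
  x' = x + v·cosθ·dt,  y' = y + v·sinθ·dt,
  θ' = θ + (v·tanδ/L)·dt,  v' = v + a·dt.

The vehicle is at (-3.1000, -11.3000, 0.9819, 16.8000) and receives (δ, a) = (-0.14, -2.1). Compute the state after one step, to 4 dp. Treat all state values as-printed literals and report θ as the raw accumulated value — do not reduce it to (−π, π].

(-2.1669, -9.9030, 0.8339, 16.5900)

x' = -3.1000 + 16.8000·cos(0.9819)·0.1 = -2.1669
y' = -11.3000 + 16.8000·sin(0.9819)·0.1 = -9.9030
θ' = 0.9819 + (16.8000/1.6)·tan(-0.14)·0.1 = 0.8339
v' = 16.8000 − 2.1000·0.1 = 16.5900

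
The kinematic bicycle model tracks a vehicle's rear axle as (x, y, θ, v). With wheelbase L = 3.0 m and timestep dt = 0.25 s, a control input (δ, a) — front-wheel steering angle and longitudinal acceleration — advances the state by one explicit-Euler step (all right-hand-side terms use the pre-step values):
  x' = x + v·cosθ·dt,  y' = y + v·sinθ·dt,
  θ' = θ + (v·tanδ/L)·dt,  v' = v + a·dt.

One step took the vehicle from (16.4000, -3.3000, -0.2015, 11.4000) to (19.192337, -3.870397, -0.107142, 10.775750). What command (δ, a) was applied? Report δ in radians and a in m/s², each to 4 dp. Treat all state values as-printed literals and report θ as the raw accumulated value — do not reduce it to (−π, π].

δ = 0.0990, a = -2.4970

a = (v'−v)/dt = (-0.624250)/0.25 = -2.4970
Δθ = θ'−θ = 0.094358;  (v·dt/L) = 11.4000·0.25/3.0 = 0.950000
tan δ = Δθ·L/(v·dt) = 0.099324  →  δ = 0.0990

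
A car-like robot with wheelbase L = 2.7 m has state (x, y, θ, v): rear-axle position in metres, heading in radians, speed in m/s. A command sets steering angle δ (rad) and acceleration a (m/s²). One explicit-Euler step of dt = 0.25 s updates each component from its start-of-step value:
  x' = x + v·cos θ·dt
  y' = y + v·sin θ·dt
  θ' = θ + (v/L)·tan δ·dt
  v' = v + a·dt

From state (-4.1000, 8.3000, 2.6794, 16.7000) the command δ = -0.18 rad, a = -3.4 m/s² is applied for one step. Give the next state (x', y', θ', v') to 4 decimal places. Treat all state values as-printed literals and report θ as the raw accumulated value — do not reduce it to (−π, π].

x' = -4.1000 + 16.7000·cos(2.6794)·0.25 = -7.8369
y' = 8.3000 + 16.7000·sin(2.6794)·0.25 = 10.1617
θ' = 2.6794 + (16.7000/2.7)·tan(-0.18)·0.25 = 2.3980
v' = 16.7000 − 3.4000·0.25 = 15.8500

(-7.8369, 10.1617, 2.3980, 15.8500)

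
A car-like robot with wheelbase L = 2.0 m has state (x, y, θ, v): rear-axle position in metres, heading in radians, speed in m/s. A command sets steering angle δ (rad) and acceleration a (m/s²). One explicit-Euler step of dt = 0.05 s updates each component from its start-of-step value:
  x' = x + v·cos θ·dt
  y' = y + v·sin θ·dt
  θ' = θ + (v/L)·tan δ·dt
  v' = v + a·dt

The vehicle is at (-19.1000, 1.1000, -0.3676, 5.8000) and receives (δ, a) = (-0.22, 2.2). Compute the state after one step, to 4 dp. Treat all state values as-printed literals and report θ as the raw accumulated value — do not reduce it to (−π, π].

(-18.8294, 0.9958, -0.4000, 5.9100)

x' = -19.1000 + 5.8000·cos(-0.3676)·0.05 = -18.8294
y' = 1.1000 + 5.8000·sin(-0.3676)·0.05 = 0.9958
θ' = -0.3676 + (5.8000/2.0)·tan(-0.22)·0.05 = -0.4000
v' = 5.8000 + 2.2000·0.05 = 5.9100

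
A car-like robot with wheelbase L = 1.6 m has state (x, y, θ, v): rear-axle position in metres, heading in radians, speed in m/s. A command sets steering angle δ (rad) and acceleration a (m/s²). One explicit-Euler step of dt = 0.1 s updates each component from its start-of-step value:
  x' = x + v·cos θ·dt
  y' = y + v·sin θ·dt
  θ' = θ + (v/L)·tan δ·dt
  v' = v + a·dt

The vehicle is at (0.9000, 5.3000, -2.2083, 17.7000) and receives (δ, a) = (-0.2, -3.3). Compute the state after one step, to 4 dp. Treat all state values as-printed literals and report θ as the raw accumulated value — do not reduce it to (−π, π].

(-0.1535, 3.8777, -2.4325, 17.3700)

x' = 0.9000 + 17.7000·cos(-2.2083)·0.1 = -0.1535
y' = 5.3000 + 17.7000·sin(-2.2083)·0.1 = 3.8777
θ' = -2.2083 + (17.7000/1.6)·tan(-0.2)·0.1 = -2.4325
v' = 17.7000 − 3.3000·0.1 = 17.3700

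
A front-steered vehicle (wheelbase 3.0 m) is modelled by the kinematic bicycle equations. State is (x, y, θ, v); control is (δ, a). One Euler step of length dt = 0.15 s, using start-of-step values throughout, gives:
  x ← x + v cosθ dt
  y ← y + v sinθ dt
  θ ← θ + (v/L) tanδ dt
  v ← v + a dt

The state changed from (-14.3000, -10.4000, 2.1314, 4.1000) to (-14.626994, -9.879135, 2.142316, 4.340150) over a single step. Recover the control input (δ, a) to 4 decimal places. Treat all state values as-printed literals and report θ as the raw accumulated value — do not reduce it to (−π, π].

a = (v'−v)/dt = (0.240150)/0.15 = 1.6010
Δθ = θ'−θ = 0.010916;  (v·dt/L) = 4.1000·0.15/3.0 = 0.205000
tan δ = Δθ·L/(v·dt) = 0.053249  →  δ = 0.0532

δ = 0.0532, a = 1.6010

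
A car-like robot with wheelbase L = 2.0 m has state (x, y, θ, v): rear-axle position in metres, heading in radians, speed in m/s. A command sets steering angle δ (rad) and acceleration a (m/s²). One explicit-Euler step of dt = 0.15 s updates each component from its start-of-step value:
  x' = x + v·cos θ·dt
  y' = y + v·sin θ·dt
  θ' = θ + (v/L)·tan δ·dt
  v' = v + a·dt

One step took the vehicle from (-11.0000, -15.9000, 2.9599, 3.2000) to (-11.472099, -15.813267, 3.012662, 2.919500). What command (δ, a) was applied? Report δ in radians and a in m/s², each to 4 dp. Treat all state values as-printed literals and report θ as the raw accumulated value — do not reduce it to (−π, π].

δ = 0.2164, a = -1.8700

a = (v'−v)/dt = (-0.280500)/0.15 = -1.8700
Δθ = θ'−θ = 0.052762;  (v·dt/L) = 3.2000·0.15/2.0 = 0.240000
tan δ = Δθ·L/(v·dt) = 0.219842  →  δ = 0.2164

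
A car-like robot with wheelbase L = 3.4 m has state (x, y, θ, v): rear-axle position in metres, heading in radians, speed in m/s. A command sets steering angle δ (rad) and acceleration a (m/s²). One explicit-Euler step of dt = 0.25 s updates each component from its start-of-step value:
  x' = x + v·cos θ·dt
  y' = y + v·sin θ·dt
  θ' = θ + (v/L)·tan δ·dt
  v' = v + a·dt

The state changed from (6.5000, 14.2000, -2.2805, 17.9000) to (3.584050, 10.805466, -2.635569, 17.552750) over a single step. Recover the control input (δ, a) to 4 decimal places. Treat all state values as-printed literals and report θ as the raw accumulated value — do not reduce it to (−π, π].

a = (v'−v)/dt = (-0.347250)/0.25 = -1.3890
Δθ = θ'−θ = -0.355069;  (v·dt/L) = 17.9000·0.25/3.4 = 1.316176
tan δ = Δθ·L/(v·dt) = -0.269773  →  δ = -0.2635

δ = -0.2635, a = -1.3890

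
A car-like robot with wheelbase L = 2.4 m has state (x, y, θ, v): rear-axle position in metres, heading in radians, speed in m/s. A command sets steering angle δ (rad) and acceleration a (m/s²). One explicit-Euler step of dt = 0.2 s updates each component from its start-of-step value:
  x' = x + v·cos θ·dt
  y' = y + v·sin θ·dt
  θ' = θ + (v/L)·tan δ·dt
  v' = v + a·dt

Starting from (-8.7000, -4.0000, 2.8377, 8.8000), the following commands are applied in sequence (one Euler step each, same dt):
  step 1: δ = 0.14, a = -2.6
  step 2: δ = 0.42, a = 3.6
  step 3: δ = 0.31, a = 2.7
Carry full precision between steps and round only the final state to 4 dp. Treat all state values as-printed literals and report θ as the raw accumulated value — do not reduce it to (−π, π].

after step 1 (δ=0.14, a=-2.6): (-10.379355, -3.473343, 2.941043, 8.280000)
after step 2 (δ=0.42, a=3.6): (-12.002164, -3.143454, 3.249178, 9.000000)
after step 3 (δ=0.31, a=2.7): (-13.791757, -3.336734, 3.489423, 9.540000)

(-13.7918, -3.3367, 3.4894, 9.5400)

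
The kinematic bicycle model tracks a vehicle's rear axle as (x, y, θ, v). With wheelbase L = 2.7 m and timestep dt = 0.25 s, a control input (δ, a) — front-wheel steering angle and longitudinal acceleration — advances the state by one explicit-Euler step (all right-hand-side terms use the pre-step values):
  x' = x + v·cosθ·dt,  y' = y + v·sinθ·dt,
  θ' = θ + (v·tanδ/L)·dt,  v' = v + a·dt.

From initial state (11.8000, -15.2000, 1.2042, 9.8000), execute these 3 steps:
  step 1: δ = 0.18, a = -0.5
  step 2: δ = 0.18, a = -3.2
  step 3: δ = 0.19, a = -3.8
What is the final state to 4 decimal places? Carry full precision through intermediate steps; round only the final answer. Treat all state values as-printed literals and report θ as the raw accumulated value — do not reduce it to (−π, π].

after step 1 (δ=0.18, a=-0.5): (12.678178, -12.912796, 1.369320, 9.675000)
after step 2 (δ=0.18, a=-3.2): (13.162207, -10.542971, 1.532335, 8.875000)
after step 3 (δ=0.19, a=-3.8): (13.247523, -8.325862, 1.690375, 7.925000)

(13.2475, -8.3259, 1.6904, 7.9250)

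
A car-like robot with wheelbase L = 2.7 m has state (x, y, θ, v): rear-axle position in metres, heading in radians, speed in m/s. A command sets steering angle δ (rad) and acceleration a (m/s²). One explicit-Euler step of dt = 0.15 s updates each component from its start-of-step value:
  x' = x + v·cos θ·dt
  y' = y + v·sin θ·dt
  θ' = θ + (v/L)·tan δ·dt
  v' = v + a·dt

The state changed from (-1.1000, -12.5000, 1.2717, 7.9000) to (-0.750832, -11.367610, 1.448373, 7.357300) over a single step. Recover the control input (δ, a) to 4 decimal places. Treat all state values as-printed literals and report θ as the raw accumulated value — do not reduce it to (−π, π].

δ = 0.3827, a = -3.6180

a = (v'−v)/dt = (-0.542700)/0.15 = -3.6180
Δθ = θ'−θ = 0.176673;  (v·dt/L) = 7.9000·0.15/2.7 = 0.438889
tan δ = Δθ·L/(v·dt) = 0.402546  →  δ = 0.3827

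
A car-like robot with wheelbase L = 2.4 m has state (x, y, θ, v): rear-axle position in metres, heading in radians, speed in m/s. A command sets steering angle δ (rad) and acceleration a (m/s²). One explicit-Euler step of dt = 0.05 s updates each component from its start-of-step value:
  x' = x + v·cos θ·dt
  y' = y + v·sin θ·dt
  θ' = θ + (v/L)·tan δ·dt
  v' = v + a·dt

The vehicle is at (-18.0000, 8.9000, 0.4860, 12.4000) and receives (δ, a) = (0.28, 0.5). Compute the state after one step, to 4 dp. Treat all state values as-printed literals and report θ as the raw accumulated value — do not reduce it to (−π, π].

(-17.4518, 9.1896, 0.5603, 12.4250)

x' = -18.0000 + 12.4000·cos(0.4860)·0.05 = -17.4518
y' = 8.9000 + 12.4000·sin(0.4860)·0.05 = 9.1896
θ' = 0.4860 + (12.4000/2.4)·tan(0.28)·0.05 = 0.5603
v' = 12.4000 + 0.5000·0.05 = 12.4250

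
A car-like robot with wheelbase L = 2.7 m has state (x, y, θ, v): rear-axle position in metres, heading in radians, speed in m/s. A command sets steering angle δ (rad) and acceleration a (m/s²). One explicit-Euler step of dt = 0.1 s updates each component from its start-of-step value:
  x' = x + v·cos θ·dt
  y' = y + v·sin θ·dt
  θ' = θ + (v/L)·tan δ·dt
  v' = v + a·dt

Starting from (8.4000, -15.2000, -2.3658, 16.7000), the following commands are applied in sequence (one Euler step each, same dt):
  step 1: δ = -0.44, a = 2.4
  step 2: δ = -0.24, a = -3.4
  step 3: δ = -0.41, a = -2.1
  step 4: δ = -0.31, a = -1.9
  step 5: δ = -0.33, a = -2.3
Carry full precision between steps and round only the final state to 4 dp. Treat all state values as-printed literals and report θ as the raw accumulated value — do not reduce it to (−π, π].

after step 1 (δ=-0.44, a=2.4): (7.207843, -16.369471, -2.656986, 16.940000)
after step 2 (δ=-0.24, a=-3.4): (5.708893, -17.158638, -2.810524, 16.600000)
after step 3 (δ=-0.41, a=-2.1): (4.139039, -17.698228, -3.077741, 16.390000)
after step 4 (δ=-0.31, a=-1.9): (2.503379, -17.802809, -3.272192, 16.200000)
after step 5 (δ=-0.33, a=-2.3): (0.897175, -17.591839, -3.477707, 15.970000)

(0.8972, -17.5918, -3.4777, 15.9700)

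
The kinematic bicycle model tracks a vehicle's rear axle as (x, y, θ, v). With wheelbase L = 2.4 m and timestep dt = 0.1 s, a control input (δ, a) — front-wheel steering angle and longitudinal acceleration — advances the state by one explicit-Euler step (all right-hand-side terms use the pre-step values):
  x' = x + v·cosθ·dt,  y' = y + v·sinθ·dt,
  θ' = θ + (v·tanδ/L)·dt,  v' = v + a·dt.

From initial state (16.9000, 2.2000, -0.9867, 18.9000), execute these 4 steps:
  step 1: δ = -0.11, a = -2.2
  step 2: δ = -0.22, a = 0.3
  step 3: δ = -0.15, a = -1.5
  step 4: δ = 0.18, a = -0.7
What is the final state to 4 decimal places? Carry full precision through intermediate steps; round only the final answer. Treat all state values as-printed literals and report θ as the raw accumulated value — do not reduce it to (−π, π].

after step 1 (δ=-0.11, a=-2.2): (17.942232, 0.623342, -1.073676, 18.680000)
after step 2 (δ=-0.22, a=0.3): (18.833075, -1.018555, -1.247727, 18.710000)
after step 3 (δ=-0.15, a=-1.5): (19.427078, -2.792759, -1.365549, 18.560000)
after step 4 (δ=0.18, a=-0.7): (19.805348, -4.609803, -1.224826, 18.490000)

(19.8053, -4.6098, -1.2248, 18.4900)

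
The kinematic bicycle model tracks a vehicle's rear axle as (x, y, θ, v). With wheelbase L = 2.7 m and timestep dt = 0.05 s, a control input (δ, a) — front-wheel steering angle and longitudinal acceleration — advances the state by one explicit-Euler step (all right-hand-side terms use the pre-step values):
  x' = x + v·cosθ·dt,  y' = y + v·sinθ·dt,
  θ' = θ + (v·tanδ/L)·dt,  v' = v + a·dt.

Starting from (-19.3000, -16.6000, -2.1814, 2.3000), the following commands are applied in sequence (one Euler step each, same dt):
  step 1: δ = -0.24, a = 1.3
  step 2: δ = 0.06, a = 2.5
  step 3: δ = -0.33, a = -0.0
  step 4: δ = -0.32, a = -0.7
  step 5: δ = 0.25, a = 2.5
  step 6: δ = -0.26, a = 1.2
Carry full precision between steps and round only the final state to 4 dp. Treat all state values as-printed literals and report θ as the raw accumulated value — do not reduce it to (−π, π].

after step 1 (δ=-0.24, a=1.3): (-19.365937, -16.694220, -2.191823, 2.365000)
after step 2 (δ=0.06, a=2.5): (-19.434743, -16.790390, -2.189192, 2.490000)
after step 3 (δ=-0.33, a=-0.0): (-19.506919, -16.891834, -2.204986, 2.490000)
after step 4 (δ=-0.32, a=-0.7): (-19.580688, -16.992125, -2.220267, 2.455000)
after step 5 (δ=0.25, a=2.5): (-19.654923, -17.089884, -2.208659, 2.580000)
after step 6 (δ=-0.26, a=1.2): (-19.731740, -17.193519, -2.221368, 2.640000)

(-19.7317, -17.1935, -2.2214, 2.6400)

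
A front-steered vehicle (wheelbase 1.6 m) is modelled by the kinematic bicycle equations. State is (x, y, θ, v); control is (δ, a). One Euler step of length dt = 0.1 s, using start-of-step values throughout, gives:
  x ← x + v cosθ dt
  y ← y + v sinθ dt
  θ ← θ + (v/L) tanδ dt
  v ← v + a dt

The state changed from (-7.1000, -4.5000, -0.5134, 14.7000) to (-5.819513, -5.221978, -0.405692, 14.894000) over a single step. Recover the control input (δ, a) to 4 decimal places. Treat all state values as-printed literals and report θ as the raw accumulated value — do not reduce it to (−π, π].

δ = 0.1167, a = 1.9400

a = (v'−v)/dt = (0.194000)/0.1 = 1.9400
Δθ = θ'−θ = 0.107708;  (v·dt/L) = 14.7000·0.1/1.6 = 0.918750
tan δ = Δθ·L/(v·dt) = 0.117233  →  δ = 0.1167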